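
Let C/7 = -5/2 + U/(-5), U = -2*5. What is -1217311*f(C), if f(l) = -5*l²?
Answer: 298241195/4 ≈ 7.4560e+7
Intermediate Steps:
U = -10
C = -7/2 (C = 7*(-5/2 - 10/(-5)) = 7*(-5*½ - 10*(-⅕)) = 7*(-5/2 + 2) = 7*(-½) = -7/2 ≈ -3.5000)
-1217311*f(C) = -(-6086555)*(-7/2)² = -(-6086555)*49/4 = -1217311*(-245/4) = 298241195/4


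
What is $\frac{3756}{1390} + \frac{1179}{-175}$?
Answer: $- \frac{98151}{24325} \approx -4.035$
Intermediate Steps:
$\frac{3756}{1390} + \frac{1179}{-175} = 3756 \cdot \frac{1}{1390} + 1179 \left(- \frac{1}{175}\right) = \frac{1878}{695} - \frac{1179}{175} = - \frac{98151}{24325}$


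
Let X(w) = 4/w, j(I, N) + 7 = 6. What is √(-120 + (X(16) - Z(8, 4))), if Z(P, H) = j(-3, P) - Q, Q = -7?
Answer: I*√503/2 ≈ 11.214*I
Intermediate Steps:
j(I, N) = -1 (j(I, N) = -7 + 6 = -1)
Z(P, H) = 6 (Z(P, H) = -1 - 1*(-7) = -1 + 7 = 6)
√(-120 + (X(16) - Z(8, 4))) = √(-120 + (4/16 - 1*6)) = √(-120 + (4*(1/16) - 6)) = √(-120 + (¼ - 6)) = √(-120 - 23/4) = √(-503/4) = I*√503/2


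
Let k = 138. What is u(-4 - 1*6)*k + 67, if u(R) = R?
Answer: -1313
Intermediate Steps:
u(-4 - 1*6)*k + 67 = (-4 - 1*6)*138 + 67 = (-4 - 6)*138 + 67 = -10*138 + 67 = -1380 + 67 = -1313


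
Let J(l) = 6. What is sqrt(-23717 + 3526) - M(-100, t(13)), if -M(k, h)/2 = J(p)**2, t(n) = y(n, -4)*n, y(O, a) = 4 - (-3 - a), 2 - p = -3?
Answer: 72 + I*sqrt(20191) ≈ 72.0 + 142.09*I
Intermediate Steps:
p = 5 (p = 2 - 1*(-3) = 2 + 3 = 5)
y(O, a) = 7 + a (y(O, a) = 4 + (3 + a) = 7 + a)
t(n) = 3*n (t(n) = (7 - 4)*n = 3*n)
M(k, h) = -72 (M(k, h) = -2*6**2 = -2*36 = -72)
sqrt(-23717 + 3526) - M(-100, t(13)) = sqrt(-23717 + 3526) - 1*(-72) = sqrt(-20191) + 72 = I*sqrt(20191) + 72 = 72 + I*sqrt(20191)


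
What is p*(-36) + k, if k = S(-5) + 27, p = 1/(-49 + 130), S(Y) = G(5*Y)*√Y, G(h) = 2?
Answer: 239/9 + 2*I*√5 ≈ 26.556 + 4.4721*I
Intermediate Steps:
S(Y) = 2*√Y
p = 1/81 ≈ 0.012346
k = 27 + 2*I*√5 (k = 2*√(-5) + 27 = 2*(I*√5) + 27 = 2*I*√5 + 27 = 27 + 2*I*√5 ≈ 27.0 + 4.4721*I)
p*(-36) + k = (1/81)*(-36) + (27 + 2*I*√5) = -4/9 + (27 + 2*I*√5) = 239/9 + 2*I*√5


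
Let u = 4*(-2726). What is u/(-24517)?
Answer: 10904/24517 ≈ 0.44475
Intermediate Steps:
u = -10904
u/(-24517) = -10904/(-24517) = -10904*(-1/24517) = 10904/24517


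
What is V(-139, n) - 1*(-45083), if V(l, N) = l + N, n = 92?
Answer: 45036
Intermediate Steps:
V(l, N) = N + l
V(-139, n) - 1*(-45083) = (92 - 139) - 1*(-45083) = -47 + 45083 = 45036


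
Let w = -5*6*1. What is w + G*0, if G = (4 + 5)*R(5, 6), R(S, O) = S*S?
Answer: -30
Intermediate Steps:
w = -30 (w = -30*1 = -30)
R(S, O) = S²
G = 225 (G = (4 + 5)*5² = 9*25 = 225)
w + G*0 = -30 + 225*0 = -30 + 0 = -30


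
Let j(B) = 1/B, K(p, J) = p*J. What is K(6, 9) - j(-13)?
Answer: 703/13 ≈ 54.077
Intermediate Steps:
K(p, J) = J*p
K(6, 9) - j(-13) = 9*6 - 1/(-13) = 54 - 1*(-1/13) = 54 + 1/13 = 703/13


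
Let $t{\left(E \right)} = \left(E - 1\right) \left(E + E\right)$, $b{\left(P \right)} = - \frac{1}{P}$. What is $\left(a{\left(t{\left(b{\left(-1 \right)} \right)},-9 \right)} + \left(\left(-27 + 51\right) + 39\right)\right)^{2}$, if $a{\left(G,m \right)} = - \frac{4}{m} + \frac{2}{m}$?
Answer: $\frac{323761}{81} \approx 3997.1$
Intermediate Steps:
$t{\left(E \right)} = 2 E \left(-1 + E\right)$ ($t{\left(E \right)} = \left(-1 + E\right) 2 E = 2 E \left(-1 + E\right)$)
$a{\left(G,m \right)} = - \frac{2}{m}$
$\left(a{\left(t{\left(b{\left(-1 \right)} \right)},-9 \right)} + \left(\left(-27 + 51\right) + 39\right)\right)^{2} = \left(- \frac{2}{-9} + \left(\left(-27 + 51\right) + 39\right)\right)^{2} = \left(\left(-2\right) \left(- \frac{1}{9}\right) + \left(24 + 39\right)\right)^{2} = \left(\frac{2}{9} + 63\right)^{2} = \left(\frac{569}{9}\right)^{2} = \frac{323761}{81}$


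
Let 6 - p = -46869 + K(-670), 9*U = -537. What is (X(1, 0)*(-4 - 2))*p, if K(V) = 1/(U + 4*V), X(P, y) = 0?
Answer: 0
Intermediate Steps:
U = -179/3 (U = (⅑)*(-537) = -179/3 ≈ -59.667)
K(V) = 1/(-179/3 + 4*V)
p = 385265628/8219 (p = 6 - (-46869 + 3/(-179 + 12*(-670))) = 6 - (-46869 + 3/(-179 - 8040)) = 6 - (-46869 + 3/(-8219)) = 6 - (-46869 + 3*(-1/8219)) = 6 - (-46869 - 3/8219) = 6 - 1*(-385216314/8219) = 6 + 385216314/8219 = 385265628/8219 ≈ 46875.)
(X(1, 0)*(-4 - 2))*p = (0*(-4 - 2))*(385265628/8219) = (0*(-6))*(385265628/8219) = 0*(385265628/8219) = 0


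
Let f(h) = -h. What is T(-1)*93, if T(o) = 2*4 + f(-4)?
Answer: 1116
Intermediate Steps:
T(o) = 12 (T(o) = 2*4 - 1*(-4) = 8 + 4 = 12)
T(-1)*93 = 12*93 = 1116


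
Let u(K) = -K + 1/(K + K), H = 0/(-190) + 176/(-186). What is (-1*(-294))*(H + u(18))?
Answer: -1034537/186 ≈ -5562.0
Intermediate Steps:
H = -88/93 (H = 0*(-1/190) + 176*(-1/186) = 0 - 88/93 = -88/93 ≈ -0.94624)
u(K) = 1/(2*K) - K (u(K) = -K + 1/(2*K) = 1/(2*K) - K)
(-1*(-294))*(H + u(18)) = (-1*(-294))*(-88/93 + ((½)/18 - 1*18)) = 294*(-88/93 + ((½)*(1/18) - 18)) = 294*(-88/93 + (1/36 - 18)) = 294*(-88/93 - 647/36) = 294*(-21113/1116) = -1034537/186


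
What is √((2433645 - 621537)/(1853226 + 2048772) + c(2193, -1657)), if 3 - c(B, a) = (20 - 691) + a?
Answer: √986053260654253/650333 ≈ 48.285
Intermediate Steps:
c(B, a) = 674 - a (c(B, a) = 3 - ((20 - 691) + a) = 3 - (-671 + a) = 3 + (671 - a) = 674 - a)
√((2433645 - 621537)/(1853226 + 2048772) + c(2193, -1657)) = √((2433645 - 621537)/(1853226 + 2048772) + (674 - 1*(-1657))) = √(1812108/3901998 + (674 + 1657)) = √(1812108*(1/3901998) + 2331) = √(302018/650333 + 2331) = √(1516228241/650333) = √986053260654253/650333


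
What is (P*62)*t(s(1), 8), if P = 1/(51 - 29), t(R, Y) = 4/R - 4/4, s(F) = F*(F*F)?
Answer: 93/11 ≈ 8.4545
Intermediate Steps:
s(F) = F**3 (s(F) = F*F**2 = F**3)
t(R, Y) = -1 + 4/R (t(R, Y) = 4/R - 4*1/4 = 4/R - 1 = -1 + 4/R)
P = 1/22 ≈ 0.045455
(P*62)*t(s(1), 8) = ((1/22)*62)*((4 - 1*1**3)/(1**3)) = 31*((4 - 1*1)/1)/11 = 31*(1*(4 - 1))/11 = 31*(1*3)/11 = (31/11)*3 = 93/11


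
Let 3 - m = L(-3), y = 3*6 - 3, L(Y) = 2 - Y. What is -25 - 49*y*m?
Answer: 1445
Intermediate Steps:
y = 15 (y = 18 - 3 = 15)
m = -2 (m = 3 - (2 - 1*(-3)) = 3 - (2 + 3) = 3 - 1*5 = 3 - 5 = -2)
-25 - 49*y*m = -25 - 735*(-2) = -25 - 49*(-30) = -25 + 1470 = 1445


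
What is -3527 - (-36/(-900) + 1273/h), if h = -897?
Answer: -79062047/22425 ≈ -3525.6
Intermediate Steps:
-3527 - (-36/(-900) + 1273/h) = -3527 - (-36/(-900) + 1273/(-897)) = -3527 - (-36*(-1/900) + 1273*(-1/897)) = -3527 - (1/25 - 1273/897) = -3527 - 1*(-30928/22425) = -3527 + 30928/22425 = -79062047/22425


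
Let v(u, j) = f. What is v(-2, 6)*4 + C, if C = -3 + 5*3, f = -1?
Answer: 8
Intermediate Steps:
v(u, j) = -1
C = 12 (C = -3 + 15 = 12)
v(-2, 6)*4 + C = -1*4 + 12 = -4 + 12 = 8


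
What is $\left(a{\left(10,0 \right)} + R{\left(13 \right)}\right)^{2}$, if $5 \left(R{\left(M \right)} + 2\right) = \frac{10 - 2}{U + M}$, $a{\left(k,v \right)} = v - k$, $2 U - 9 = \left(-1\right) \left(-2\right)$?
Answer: $\frac{4857616}{34225} \approx 141.93$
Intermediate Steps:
$U = \frac{11}{2}$ ($U = \frac{9}{2} + \frac{\left(-1\right) \left(-2\right)}{2} = \frac{9}{2} + \frac{1}{2} \cdot 2 = \frac{9}{2} + 1 = \frac{11}{2} \approx 5.5$)
$R{\left(M \right)} = -2 + \frac{8}{5 \left(\frac{11}{2} + M\right)}$ ($R{\left(M \right)} = -2 + \frac{\left(10 - 2\right) \frac{1}{\frac{11}{2} + M}}{5} = -2 + \frac{8 \frac{1}{\frac{11}{2} + M}}{5} = -2 + \frac{8}{5 \left(\frac{11}{2} + M\right)}$)
$\left(a{\left(10,0 \right)} + R{\left(13 \right)}\right)^{2} = \left(\left(0 - 10\right) + \frac{2 \left(-47 - 130\right)}{5 \left(11 + 2 \cdot 13\right)}\right)^{2} = \left(\left(0 - 10\right) + \frac{2 \left(-47 - 130\right)}{5 \left(11 + 26\right)}\right)^{2} = \left(-10 + \frac{2}{5} \cdot \frac{1}{37} \left(-177\right)\right)^{2} = \left(-10 - \frac{354}{185}\right)^{2} = \left(- \frac{2204}{185}\right)^{2} = \frac{4857616}{34225}$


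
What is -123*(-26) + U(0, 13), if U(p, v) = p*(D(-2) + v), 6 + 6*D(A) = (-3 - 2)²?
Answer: 3198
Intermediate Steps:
D(A) = 19/6 (D(A) = -1 + (-3 - 2)²/6 = -1 + (⅙)*(-5)² = -1 + (⅙)*25 = -1 + 25/6 = 19/6)
U(p, v) = p*(19/6 + v)
-123*(-26) + U(0, 13) = -123*(-26) + (⅙)*0*(19 + 6*13) = 3198 + (⅙)*0*(19 + 78) = 3198 + (⅙)*0*97 = 3198 + 0 = 3198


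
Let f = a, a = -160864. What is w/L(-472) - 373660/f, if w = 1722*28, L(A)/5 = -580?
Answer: -417037789/29156600 ≈ -14.303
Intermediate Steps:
L(A) = -2900 (L(A) = 5*(-580) = -2900)
f = -160864
w = 48216
w/L(-472) - 373660/f = 48216/(-2900) - 373660/(-160864) = 48216*(-1/2900) - 373660*(-1/160864) = -12054/725 + 93415/40216 = -417037789/29156600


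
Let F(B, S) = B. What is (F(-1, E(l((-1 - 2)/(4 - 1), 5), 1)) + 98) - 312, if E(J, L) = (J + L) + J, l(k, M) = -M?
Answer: -215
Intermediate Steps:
E(J, L) = L + 2*J
(F(-1, E(l((-1 - 2)/(4 - 1), 5), 1)) + 98) - 312 = (-1 + 98) - 312 = 97 - 312 = -215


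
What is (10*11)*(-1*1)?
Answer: -110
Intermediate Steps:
(10*11)*(-1*1) = 110*(-1) = -110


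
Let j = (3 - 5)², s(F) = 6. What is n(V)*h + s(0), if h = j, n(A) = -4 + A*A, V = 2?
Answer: 6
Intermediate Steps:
j = 4 (j = (-2)² = 4)
n(A) = -4 + A²
h = 4
n(V)*h + s(0) = (-4 + 2²)*4 + 6 = (-4 + 4)*4 + 6 = 0*4 + 6 = 0 + 6 = 6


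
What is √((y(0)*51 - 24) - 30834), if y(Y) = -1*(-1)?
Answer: 3*I*√3423 ≈ 175.52*I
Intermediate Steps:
y(Y) = 1
√((y(0)*51 - 24) - 30834) = √((1*51 - 24) - 30834) = √((51 - 24) - 30834) = √(27 - 30834) = √(-30807) = 3*I*√3423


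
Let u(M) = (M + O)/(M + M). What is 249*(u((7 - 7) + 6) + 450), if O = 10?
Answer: 112382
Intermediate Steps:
u(M) = (10 + M)/(2*M) (u(M) = (M + 10)/(M + M) = (10 + M)/((2*M)) = (10 + M)*(1/(2*M)) = (10 + M)/(2*M))
249*(u((7 - 7) + 6) + 450) = 249*((10 + ((7 - 7) + 6))/(2*((7 - 7) + 6)) + 450) = 249*((10 + (0 + 6))/(2*(0 + 6)) + 450) = 249*((½)*(10 + 6)/6 + 450) = 249*((½)*(⅙)*16 + 450) = 249*(4/3 + 450) = 249*(1354/3) = 112382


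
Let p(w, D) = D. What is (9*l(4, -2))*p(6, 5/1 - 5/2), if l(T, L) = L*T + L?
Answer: -225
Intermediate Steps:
l(T, L) = L + L*T
(9*l(4, -2))*p(6, 5/1 - 5/2) = (9*(-2*(1 + 4)))*(5/1 - 5/2) = (9*(-2*5))*(5*1 - 5*1/2) = (9*(-10))*(5 - 5/2) = -90*5/2 = -225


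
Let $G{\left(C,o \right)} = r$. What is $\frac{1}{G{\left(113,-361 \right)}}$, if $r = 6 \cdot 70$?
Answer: $\frac{1}{420} \approx 0.002381$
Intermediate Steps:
$r = 420$
$G{\left(C,o \right)} = 420$
$\frac{1}{G{\left(113,-361 \right)}} = \frac{1}{420}$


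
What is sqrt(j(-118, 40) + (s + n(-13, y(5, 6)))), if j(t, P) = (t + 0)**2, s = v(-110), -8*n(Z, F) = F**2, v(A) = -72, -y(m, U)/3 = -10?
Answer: sqrt(54958)/2 ≈ 117.22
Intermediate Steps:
y(m, U) = 30 (y(m, U) = -3*(-10) = 30)
n(Z, F) = -F**2/8
s = -72
j(t, P) = t**2
sqrt(j(-118, 40) + (s + n(-13, y(5, 6)))) = sqrt((-118)**2 + (-72 - 1/8*30**2)) = sqrt(13924 + (-72 - 1/8*900)) = sqrt(13924 + (-72 - 225/2)) = sqrt(13924 - 369/2) = sqrt(27479/2) = sqrt(54958)/2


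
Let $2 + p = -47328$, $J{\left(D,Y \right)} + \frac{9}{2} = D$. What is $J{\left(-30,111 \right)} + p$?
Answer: $- \frac{94729}{2} \approx -47365.0$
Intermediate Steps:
$J{\left(D,Y \right)} = - \frac{9}{2} + D$
$p = -47330$ ($p = -2 - 47328 = -47330$)
$J{\left(-30,111 \right)} + p = \left(- \frac{9}{2} - 30\right) - 47330 = - \frac{69}{2} - 47330 = - \frac{94729}{2}$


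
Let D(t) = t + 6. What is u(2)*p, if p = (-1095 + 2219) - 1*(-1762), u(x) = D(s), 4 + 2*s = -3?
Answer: 7215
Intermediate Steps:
s = -7/2 (s = -2 + (1/2)*(-3) = -2 - 3/2 = -7/2 ≈ -3.5000)
D(t) = 6 + t
u(x) = 5/2 (u(x) = 6 - 7/2 = 5/2)
p = 2886 (p = 1124 + 1762 = 2886)
u(2)*p = (5/2)*2886 = 7215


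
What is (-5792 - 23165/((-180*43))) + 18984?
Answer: 20425849/1548 ≈ 13195.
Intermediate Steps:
(-5792 - 23165/((-180*43))) + 18984 = (-5792 - 23165/(-7740)) + 18984 = (-5792 - 23165*(-1/7740)) + 18984 = (-5792 + 4633/1548) + 18984 = -8961383/1548 + 18984 = 20425849/1548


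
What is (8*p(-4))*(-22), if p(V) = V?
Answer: 704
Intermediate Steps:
(8*p(-4))*(-22) = (8*(-4))*(-22) = -32*(-22) = 704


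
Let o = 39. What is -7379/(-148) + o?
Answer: 13151/148 ≈ 88.858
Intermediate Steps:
-7379/(-148) + o = -7379/(-148) + 39 = -7379*(-1)/148 + 39 = -47*(-157/148) + 39 = 7379/148 + 39 = 13151/148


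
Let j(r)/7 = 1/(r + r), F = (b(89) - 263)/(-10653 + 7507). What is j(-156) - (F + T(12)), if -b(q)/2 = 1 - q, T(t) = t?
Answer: -454915/37752 ≈ -12.050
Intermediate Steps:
b(q) = -2 + 2*q (b(q) = -2*(1 - q) = -2 + 2*q)
F = 87/3146 (F = ((-2 + 2*89) - 263)/(-10653 + 7507) = ((-2 + 178) - 263)/(-3146) = (176 - 263)*(-1/3146) = -87*(-1/3146) = 87/3146 ≈ 0.027654)
j(r) = 7/(2*r) (j(r) = 7/(r + r) = 7/((2*r)) = 7*(1/(2*r)) = 7/(2*r))
j(-156) - (F + T(12)) = (7/2)/(-156) - (87/3146 + 12) = (7/2)*(-1/156) - 1*37839/3146 = -7/312 - 37839/3146 = -454915/37752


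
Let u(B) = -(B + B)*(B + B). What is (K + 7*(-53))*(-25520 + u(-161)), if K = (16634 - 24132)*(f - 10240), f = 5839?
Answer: -4263515841708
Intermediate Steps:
K = 32998698 (K = (16634 - 24132)*(5839 - 10240) = -7498*(-4401) = 32998698)
u(B) = -4*B**2 (u(B) = -2*B*2*B = -4*B**2)
(K + 7*(-53))*(-25520 + u(-161)) = (32998698 + 7*(-53))*(-25520 - 4*(-161)**2) = (32998698 - 371)*(-25520 - 4*25921) = 32998327*(-25520 - 103684) = 32998327*(-129204) = -4263515841708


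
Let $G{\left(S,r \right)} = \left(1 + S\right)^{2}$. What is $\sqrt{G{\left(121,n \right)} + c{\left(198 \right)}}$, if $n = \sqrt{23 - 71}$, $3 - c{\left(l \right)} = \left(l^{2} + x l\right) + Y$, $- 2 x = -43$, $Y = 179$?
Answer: $i \sqrt{28753} \approx 169.57 i$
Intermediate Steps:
$x = \frac{43}{2}$ ($x = \left(- \frac{1}{2}\right) \left(-43\right) = \frac{43}{2} \approx 21.5$)
$c{\left(l \right)} = -176 - l^{2} - \frac{43 l}{2}$ ($c{\left(l \right)} = 3 - \left(\left(l^{2} + \frac{43 l}{2}\right) + 179\right) = 3 - \left(179 + l^{2} + \frac{43 l}{2}\right) = -176 - l^{2} - \frac{43 l}{2}$)
$n = 4 i \sqrt{3}$ ($n = \sqrt{-48} = 4 i \sqrt{3} \approx 6.9282 i$)
$\sqrt{G{\left(121,n \right)} + c{\left(198 \right)}} = \sqrt{\left(1 + 121\right)^{2} - 43637} = \sqrt{122^{2} - 43637} = \sqrt{14884 - 43637} = \sqrt{-28753} = i \sqrt{28753}$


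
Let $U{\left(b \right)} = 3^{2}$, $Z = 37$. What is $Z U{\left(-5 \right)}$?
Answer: $333$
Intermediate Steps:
$U{\left(b \right)} = 9$
$Z U{\left(-5 \right)} = 37 \cdot 9 = 333$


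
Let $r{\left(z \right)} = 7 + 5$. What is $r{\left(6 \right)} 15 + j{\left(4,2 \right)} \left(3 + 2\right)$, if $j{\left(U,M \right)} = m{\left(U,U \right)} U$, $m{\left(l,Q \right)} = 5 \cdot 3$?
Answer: $480$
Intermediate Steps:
$m{\left(l,Q \right)} = 15$
$j{\left(U,M \right)} = 15 U$
$r{\left(z \right)} = 12$
$r{\left(6 \right)} 15 + j{\left(4,2 \right)} \left(3 + 2\right) = 12 \cdot 15 + 15 \cdot 4 \left(3 + 2\right) = 180 + 60 \cdot 5 = 180 + 300 = 480$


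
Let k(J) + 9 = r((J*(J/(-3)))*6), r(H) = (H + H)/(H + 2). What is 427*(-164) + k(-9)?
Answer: -2801399/40 ≈ -70035.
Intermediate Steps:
r(H) = 2*H/(2 + H) (r(H) = (2*H)/(2 + H) = 2*H/(2 + H))
k(J) = -9 - 4*J**2/(2 - 2*J**2) (k(J) = -9 + 2*((J*(J/(-3)))*6)/(2 + (J*(J/(-3)))*6) = -9 + 2*((J*(J*(-1/3)))*6)/(2 + (J*(J*(-1/3)))*6) = -9 + 2*((J*(-J/3))*6)/(2 + (J*(-J/3))*6) = -9 + 2*(-J**2/3*6)/(2 - J**2/3*6) = -9 + 2*(-2*J**2)/(2 - 2*J**2) = -9 - 4*J**2/(2 - 2*J**2))
427*(-164) + k(-9) = 427*(-164) + (9 - 7*(-9)**2)/(-1 + (-9)**2) = -70028 + (9 - 7*81)/(-1 + 81) = -70028 + (9 - 567)/80 = -70028 + (1/80)*(-558) = -70028 - 279/40 = -2801399/40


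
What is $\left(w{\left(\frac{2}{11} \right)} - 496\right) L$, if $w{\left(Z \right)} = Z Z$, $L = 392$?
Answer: $- \frac{23524704}{121} \approx -1.9442 \cdot 10^{5}$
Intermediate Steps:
$w{\left(Z \right)} = Z^{2}$
$\left(w{\left(\frac{2}{11} \right)} - 496\right) L = \left(\left(\frac{2}{11}\right)^{2} - 496\right) 392 = \left(\frac{4}{121} - 496\right) 392 = \left(- \frac{60012}{121}\right) 392 = - \frac{23524704}{121}$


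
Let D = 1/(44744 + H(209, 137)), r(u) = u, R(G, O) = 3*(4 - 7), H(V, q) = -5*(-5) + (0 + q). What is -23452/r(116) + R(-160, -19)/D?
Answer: -11726329/29 ≈ -4.0436e+5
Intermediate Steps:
H(V, q) = 25 + q
R(G, O) = -9 (R(G, O) = 3*(-3) = -9)
D = 1/44906 (D = 1/(44744 + (25 + 137)) = 1/(44744 + 162) = 1/44906 ≈ 2.2269e-5)
-23452/r(116) + R(-160, -19)/D = -23452/116 - 9/1/44906 = -23452*1/116 - 9*44906 = -5863/29 - 404154 = -11726329/29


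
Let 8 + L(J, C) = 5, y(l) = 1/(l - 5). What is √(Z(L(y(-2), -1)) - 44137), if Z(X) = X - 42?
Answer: I*√44182 ≈ 210.2*I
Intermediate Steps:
y(l) = 1/(-5 + l)
L(J, C) = -3 (L(J, C) = -8 + 5 = -3)
Z(X) = -42 + X
√(Z(L(y(-2), -1)) - 44137) = √((-42 - 3) - 44137) = √(-45 - 44137) = √(-44182) = I*√44182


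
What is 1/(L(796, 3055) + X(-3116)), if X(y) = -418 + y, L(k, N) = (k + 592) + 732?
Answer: -1/1414 ≈ -0.00070721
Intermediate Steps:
L(k, N) = 1324 + k (L(k, N) = (592 + k) + 732 = 1324 + k)
1/(L(796, 3055) + X(-3116)) = 1/((1324 + 796) + (-418 - 3116)) = 1/(2120 - 3534) = 1/(-1414) = -1/1414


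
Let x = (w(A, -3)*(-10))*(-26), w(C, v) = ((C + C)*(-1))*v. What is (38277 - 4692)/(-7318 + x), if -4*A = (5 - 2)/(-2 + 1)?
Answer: -33585/6148 ≈ -5.4628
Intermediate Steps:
A = ¾ (A = -(5 - 2)/(4*(-2 + 1)) = -3/(4*(-1)) = -3*(-1)/4 = -¼*(-3) = ¾ ≈ 0.75000)
w(C, v) = -2*C*v (w(C, v) = ((2*C)*(-1))*v = (-2*C)*v = -2*C*v)
x = 1170 (x = (-2*¾*(-3)*(-10))*(-26) = ((9/2)*(-10))*(-26) = -45*(-26) = 1170)
(38277 - 4692)/(-7318 + x) = (38277 - 4692)/(-7318 + 1170) = 33585/(-6148) = 33585*(-1/6148) = -33585/6148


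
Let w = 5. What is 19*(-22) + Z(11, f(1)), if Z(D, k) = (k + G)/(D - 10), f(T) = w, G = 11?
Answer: -402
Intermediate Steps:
f(T) = 5
Z(D, k) = (11 + k)/(-10 + D) (Z(D, k) = (k + 11)/(D - 10) = (11 + k)/(-10 + D))
19*(-22) + Z(11, f(1)) = 19*(-22) + (11 + 5)/(-10 + 11) = -418 + 16/1 = -418 + 1*16 = -418 + 16 = -402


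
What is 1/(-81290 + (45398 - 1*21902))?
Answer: -1/57794 ≈ -1.7303e-5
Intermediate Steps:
1/(-81290 + (45398 - 1*21902)) = 1/(-81290 + (45398 - 21902)) = 1/(-81290 + 23496) = 1/(-57794) = -1/57794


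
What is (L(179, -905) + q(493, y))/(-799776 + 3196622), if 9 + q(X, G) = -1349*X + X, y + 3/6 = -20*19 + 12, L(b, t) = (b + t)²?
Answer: -137497/2396846 ≈ -0.057366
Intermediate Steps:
y = -737/2 (y = -½ + (-20*19 + 12) = -½ + (-380 + 12) = -½ - 368 = -737/2 ≈ -368.50)
q(X, G) = -9 - 1348*X (q(X, G) = -9 + (-1349*X + X) = -9 - 1348*X)
(L(179, -905) + q(493, y))/(-799776 + 3196622) = ((179 - 905)² + (-9 - 1348*493))/(-799776 + 3196622) = ((-726)² + (-9 - 664564))/2396846 = (527076 - 664573)*(1/2396846) = -137497*1/2396846 = -137497/2396846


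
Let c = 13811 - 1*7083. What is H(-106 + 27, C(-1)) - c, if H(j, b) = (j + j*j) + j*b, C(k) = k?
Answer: -487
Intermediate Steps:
c = 6728 (c = 13811 - 7083 = 6728)
H(j, b) = j + j**2 + b*j (H(j, b) = (j + j**2) + b*j = j + j**2 + b*j)
H(-106 + 27, C(-1)) - c = (-106 + 27)*(1 - 1 + (-106 + 27)) - 1*6728 = -79*(1 - 1 - 79) - 6728 = -79*(-79) - 6728 = 6241 - 6728 = -487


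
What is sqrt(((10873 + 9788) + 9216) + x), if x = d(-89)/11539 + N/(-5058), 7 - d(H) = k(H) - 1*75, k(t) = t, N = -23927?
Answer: sqrt(11309865692894148710)/19454754 ≈ 172.86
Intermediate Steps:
d(H) = 82 - H (d(H) = 7 - (H - 1*75) = 7 - (H - 75) = 7 - (-75 + H) = 7 + (75 - H) = 82 - H)
x = 276958571/58364262 (x = (82 - 1*(-89))/11539 - 23927/(-5058) = (82 + 89)*(1/11539) - 23927*(-1/5058) = 171*(1/11539) + 23927/5058 = 171/11539 + 23927/5058 = 276958571/58364262 ≈ 4.7453)
sqrt(((10873 + 9788) + 9216) + x) = sqrt(((10873 + 9788) + 9216) + 276958571/58364262) = sqrt((20661 + 9216) + 276958571/58364262) = sqrt(29877 + 276958571/58364262) = sqrt(1744026014345/58364262) = sqrt(11309865692894148710)/19454754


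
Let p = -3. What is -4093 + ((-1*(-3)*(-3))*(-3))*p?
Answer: -4174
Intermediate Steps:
-4093 + ((-1*(-3)*(-3))*(-3))*p = -4093 + ((-1*(-3)*(-3))*(-3))*(-3) = -4093 + ((3*(-3))*(-3))*(-3) = -4093 - 9*(-3)*(-3) = -4093 + 27*(-3) = -4093 - 81 = -4174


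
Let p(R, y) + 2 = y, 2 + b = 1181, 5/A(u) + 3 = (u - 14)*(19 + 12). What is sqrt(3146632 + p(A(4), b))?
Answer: 7*sqrt(64241) ≈ 1774.2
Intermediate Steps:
A(u) = 5/(-437 + 31*u) (A(u) = 5/(-3 + (u - 14)*(19 + 12)) = 5/(-3 + (-14 + u)*31) = 5/(-3 + (-434 + 31*u)) = 5/(-437 + 31*u))
b = 1179 (b = -2 + 1181 = 1179)
p(R, y) = -2 + y
sqrt(3146632 + p(A(4), b)) = sqrt(3146632 + (-2 + 1179)) = sqrt(3146632 + 1177) = sqrt(3147809) = 7*sqrt(64241)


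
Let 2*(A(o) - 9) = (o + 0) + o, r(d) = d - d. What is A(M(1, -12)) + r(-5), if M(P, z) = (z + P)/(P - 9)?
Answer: 83/8 ≈ 10.375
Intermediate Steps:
r(d) = 0
M(P, z) = (P + z)/(-9 + P)
A(o) = 9 + o (A(o) = 9 + ((o + 0) + o)/2 = 9 + (o + o)/2 = 9 + (2*o)/2 = 9 + o)
A(M(1, -12)) + r(-5) = (9 + (1 - 12)/(-9 + 1)) + 0 = (9 - 11/(-8)) + 0 = (9 - ⅛*(-11)) + 0 = (9 + 11/8) + 0 = 83/8 + 0 = 83/8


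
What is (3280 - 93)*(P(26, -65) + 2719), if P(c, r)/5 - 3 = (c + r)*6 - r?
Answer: 6020243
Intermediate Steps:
P(c, r) = 15 + 25*r + 30*c (P(c, r) = 15 + 5*((c + r)*6 - r) = 15 + 5*((6*c + 6*r) - r) = 15 + 5*(5*r + 6*c) = 15 + (25*r + 30*c) = 15 + 25*r + 30*c)
(3280 - 93)*(P(26, -65) + 2719) = (3280 - 93)*((15 + 25*(-65) + 30*26) + 2719) = 3187*((15 - 1625 + 780) + 2719) = 3187*(-830 + 2719) = 3187*1889 = 6020243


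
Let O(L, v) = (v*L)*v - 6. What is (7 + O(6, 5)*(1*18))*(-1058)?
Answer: -2749742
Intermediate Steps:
O(L, v) = -6 + L*v**2 (O(L, v) = (L*v)*v - 6 = L*v**2 - 6 = -6 + L*v**2)
(7 + O(6, 5)*(1*18))*(-1058) = (7 + (-6 + 6*5**2)*(1*18))*(-1058) = (7 + (-6 + 6*25)*18)*(-1058) = (7 + (-6 + 150)*18)*(-1058) = (7 + 144*18)*(-1058) = (7 + 2592)*(-1058) = 2599*(-1058) = -2749742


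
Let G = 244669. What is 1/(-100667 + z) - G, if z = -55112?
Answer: -38114292152/155779 ≈ -2.4467e+5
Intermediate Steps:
1/(-100667 + z) - G = 1/(-100667 - 55112) - 1*244669 = 1/(-155779) - 244669 = -1/155779 - 244669 = -38114292152/155779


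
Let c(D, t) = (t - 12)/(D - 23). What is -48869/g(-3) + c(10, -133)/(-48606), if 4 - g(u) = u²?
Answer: 30879245257/3159390 ≈ 9773.8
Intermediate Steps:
g(u) = 4 - u²
c(D, t) = (-12 + t)/(-23 + D)
-48869/g(-3) + c(10, -133)/(-48606) = -48869/(4 - 1*(-3)²) + ((-12 - 133)/(-23 + 10))/(-48606) = -48869/(4 - 1*9) + (-145/(-13))*(-1/48606) = -48869/(4 - 9) - 1/13*(-145)*(-1/48606) = -48869/(-5) + (145/13)*(-1/48606) = -48869*(-⅕) - 145/631878 = 48869/5 - 145/631878 = 30879245257/3159390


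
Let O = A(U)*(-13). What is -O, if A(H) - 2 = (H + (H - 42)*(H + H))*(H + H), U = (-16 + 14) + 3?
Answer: -2080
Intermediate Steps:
U = 1 (U = -2 + 3 = 1)
A(H) = 2 + 2*H*(H + 2*H*(-42 + H)) (A(H) = 2 + (H + (H - 42)*(H + H))*(H + H) = 2 + (H + (-42 + H)*(2*H))*(2*H) = 2 + (H + 2*H*(-42 + H))*(2*H) = 2 + 2*H*(H + 2*H*(-42 + H)))
O = 2080 (O = (2 - 166*1**2 + 4*1**3)*(-13) = (2 - 166*1 + 4*1)*(-13) = (2 - 166 + 4)*(-13) = -160*(-13) = 2080)
-O = -1*2080 = -2080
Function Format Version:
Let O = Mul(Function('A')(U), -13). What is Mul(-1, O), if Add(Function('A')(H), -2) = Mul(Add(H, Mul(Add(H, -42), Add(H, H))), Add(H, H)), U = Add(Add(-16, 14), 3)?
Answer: -2080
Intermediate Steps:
U = 1 (U = Add(-2, 3) = 1)
Function('A')(H) = Add(2, Mul(2, H, Add(H, Mul(2, H, Add(-42, H))))) (Function('A')(H) = Add(2, Mul(Add(H, Mul(Add(H, -42), Add(H, H))), Add(H, H))) = Add(2, Mul(Add(H, Mul(Add(-42, H), Mul(2, H))), Mul(2, H))) = Add(2, Mul(Add(H, Mul(2, H, Add(-42, H))), Mul(2, H))) = Add(2, Mul(2, H, Add(H, Mul(2, H, Add(-42, H))))))
O = 2080 (O = Mul(Add(2, Mul(-166, Pow(1, 2)), Mul(4, Pow(1, 3))), -13) = Mul(Add(2, Mul(-166, 1), Mul(4, 1)), -13) = Mul(Add(2, -166, 4), -13) = Mul(-160, -13) = 2080)
Mul(-1, O) = Mul(-1, 2080) = -2080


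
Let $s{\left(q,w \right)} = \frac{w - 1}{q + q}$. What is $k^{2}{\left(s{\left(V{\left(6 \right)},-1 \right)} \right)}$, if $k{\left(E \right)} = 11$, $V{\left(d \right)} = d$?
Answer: $121$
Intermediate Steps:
$s{\left(q,w \right)} = \frac{-1 + w}{2 q}$
$k^{2}{\left(s{\left(V{\left(6 \right)},-1 \right)} \right)} = 11^{2} = 121$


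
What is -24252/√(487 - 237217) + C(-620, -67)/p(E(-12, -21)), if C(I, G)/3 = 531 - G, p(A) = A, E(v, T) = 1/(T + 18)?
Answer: -5382 + 4042*I*√236730/39455 ≈ -5382.0 + 49.845*I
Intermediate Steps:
E(v, T) = 1/(18 + T)
C(I, G) = 1593 - 3*G (C(I, G) = 3*(531 - G) = 1593 - 3*G)
-24252/√(487 - 237217) + C(-620, -67)/p(E(-12, -21)) = -24252/√(487 - 237217) + (1593 - 3*(-67))/(1/(18 - 21)) = -24252*(-I*√236730/236730) + (1593 + 201)/(1/(-3)) = -24252*(-I*√236730/236730) + 1794/(-⅓) = -(-4042)*I*√236730/39455 + 1794*(-3) = 4042*I*√236730/39455 - 5382 = -5382 + 4042*I*√236730/39455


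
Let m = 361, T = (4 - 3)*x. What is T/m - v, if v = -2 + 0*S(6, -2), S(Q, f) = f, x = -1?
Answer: 721/361 ≈ 1.9972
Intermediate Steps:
T = -1 (T = (4 - 3)*(-1) = 1*(-1) = -1)
v = -2 (v = -2 + 0*(-2) = -2 + 0 = -2)
T/m - v = -1/361 - 1*(-2) = -1*1/361 + 2 = -1/361 + 2 = 721/361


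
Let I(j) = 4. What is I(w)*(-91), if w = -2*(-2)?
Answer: -364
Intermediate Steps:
w = 4
I(w)*(-91) = 4*(-91) = -364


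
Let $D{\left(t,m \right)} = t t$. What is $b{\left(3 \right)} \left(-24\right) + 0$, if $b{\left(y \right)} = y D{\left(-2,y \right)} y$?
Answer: $-864$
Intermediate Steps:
$D{\left(t,m \right)} = t^{2}$
$b{\left(y \right)} = 4 y^{2}$ ($b{\left(y \right)} = y \left(-2\right)^{2} y = y 4 y = 4 y y = 4 y^{2}$)
$b{\left(3 \right)} \left(-24\right) + 0 = 4 \cdot 3^{2} \left(-24\right) + 0 = 4 \cdot 9 \left(-24\right) + 0 = 36 \left(-24\right) + 0 = -864 + 0 = -864$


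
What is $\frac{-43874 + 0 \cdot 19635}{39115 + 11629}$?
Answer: $- \frac{21937}{25372} \approx -0.86461$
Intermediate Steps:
$\frac{-43874 + 0 \cdot 19635}{39115 + 11629} = \frac{-43874 + 0}{50744} = \left(-43874\right) \frac{1}{50744} = - \frac{21937}{25372}$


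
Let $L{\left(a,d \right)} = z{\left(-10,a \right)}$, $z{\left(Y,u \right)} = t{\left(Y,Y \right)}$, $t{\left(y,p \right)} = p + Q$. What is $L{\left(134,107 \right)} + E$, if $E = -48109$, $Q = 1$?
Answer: $-48118$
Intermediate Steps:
$t{\left(y,p \right)} = 1 + p$ ($t{\left(y,p \right)} = p + 1 = 1 + p$)
$z{\left(Y,u \right)} = 1 + Y$
$L{\left(a,d \right)} = -9$ ($L{\left(a,d \right)} = 1 - 10 = -9$)
$L{\left(134,107 \right)} + E = -9 - 48109 = -48118$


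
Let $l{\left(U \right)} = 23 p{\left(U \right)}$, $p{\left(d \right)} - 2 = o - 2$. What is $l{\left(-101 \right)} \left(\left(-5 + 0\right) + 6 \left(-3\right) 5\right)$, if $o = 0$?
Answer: $0$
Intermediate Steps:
$p{\left(d \right)} = 0$ ($p{\left(d \right)} = 2 + \left(0 - 2\right) = 2 - 2 = 0$)
$l{\left(U \right)} = 0$ ($l{\left(U \right)} = 23 \cdot 0 = 0$)
$l{\left(-101 \right)} \left(\left(-5 + 0\right) + 6 \left(-3\right) 5\right) = 0 \left(\left(-5 + 0\right) + 6 \left(-3\right) 5\right) = 0 \left(-5 - 90\right) = 0 \left(-95\right) = 0$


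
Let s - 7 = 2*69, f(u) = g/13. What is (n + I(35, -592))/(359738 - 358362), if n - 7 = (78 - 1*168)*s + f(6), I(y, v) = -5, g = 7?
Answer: -169617/17888 ≈ -9.4822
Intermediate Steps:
f(u) = 7/13
s = 145 (s = 7 + 2*69 = 7 + 138 = 145)
n = -169552/13 (n = 7 + ((78 - 1*168)*145 + 7/13) = 7 + ((78 - 168)*145 + 7/13) = 7 + (-90*145 + 7/13) = 7 + (-13050 + 7/13) = 7 - 169643/13 = -169552/13 ≈ -13042.)
(n + I(35, -592))/(359738 - 358362) = (-169552/13 - 5)/(359738 - 358362) = -169617/13/1376 = -169617/13*1/1376 = -169617/17888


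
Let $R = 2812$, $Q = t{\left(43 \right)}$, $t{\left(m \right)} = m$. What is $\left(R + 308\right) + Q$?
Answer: $3163$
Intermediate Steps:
$Q = 43$
$\left(R + 308\right) + Q = \left(2812 + 308\right) + 43 = 3120 + 43 = 3163$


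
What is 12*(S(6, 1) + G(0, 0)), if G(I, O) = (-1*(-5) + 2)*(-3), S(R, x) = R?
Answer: -180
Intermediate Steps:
G(I, O) = -21 (G(I, O) = (5 + 2)*(-3) = 7*(-3) = -21)
12*(S(6, 1) + G(0, 0)) = 12*(6 - 21) = 12*(-15) = -180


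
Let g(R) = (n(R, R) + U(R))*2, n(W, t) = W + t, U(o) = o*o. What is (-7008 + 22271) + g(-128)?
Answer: 47519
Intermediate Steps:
U(o) = o**2
g(R) = 2*R**2 + 4*R (g(R) = ((R + R) + R**2)*2 = (2*R + R**2)*2 = (R**2 + 2*R)*2 = 2*R**2 + 4*R)
(-7008 + 22271) + g(-128) = (-7008 + 22271) + 2*(-128)*(2 - 128) = 15263 + 2*(-128)*(-126) = 15263 + 32256 = 47519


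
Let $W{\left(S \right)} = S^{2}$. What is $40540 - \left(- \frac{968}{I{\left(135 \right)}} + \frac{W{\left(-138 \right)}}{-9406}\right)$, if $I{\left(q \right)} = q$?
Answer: $\frac{25744886674}{634905} \approx 40549.0$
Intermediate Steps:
$40540 - \left(- \frac{968}{I{\left(135 \right)}} + \frac{W{\left(-138 \right)}}{-9406}\right) = 40540 - \left(- \frac{968}{135} + \frac{\left(-138\right)^{2}}{-9406}\right) = 40540 - \left(\left(-968\right) \frac{1}{135} + 19044 \left(- \frac{1}{9406}\right)\right) = 40540 - \left(- \frac{968}{135} - \frac{9522}{4703}\right) = 40540 - - \frac{5837974}{634905} = 40540 + \frac{5837974}{634905} = \frac{25744886674}{634905}$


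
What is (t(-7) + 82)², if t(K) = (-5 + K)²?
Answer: 51076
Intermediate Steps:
(t(-7) + 82)² = ((-5 - 7)² + 82)² = ((-12)² + 82)² = (144 + 82)² = 226² = 51076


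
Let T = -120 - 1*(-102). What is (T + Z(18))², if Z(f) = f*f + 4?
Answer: 96100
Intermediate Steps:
Z(f) = 4 + f² (Z(f) = f² + 4 = 4 + f²)
T = -18 (T = -120 + 102 = -18)
(T + Z(18))² = (-18 + (4 + 18²))² = (-18 + (4 + 324))² = (-18 + 328)² = 310² = 96100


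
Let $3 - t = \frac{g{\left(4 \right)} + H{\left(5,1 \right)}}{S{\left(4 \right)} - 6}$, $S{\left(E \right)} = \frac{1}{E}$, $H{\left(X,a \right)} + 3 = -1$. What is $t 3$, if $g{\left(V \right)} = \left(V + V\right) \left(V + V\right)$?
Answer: $\frac{927}{23} \approx 40.304$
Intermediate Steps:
$H{\left(X,a \right)} = -4$ ($H{\left(X,a \right)} = -3 - 1 = -4$)
$g{\left(V \right)} = 4 V^{2}$ ($g{\left(V \right)} = 2 V 2 V = 4 V^{2}$)
$t = \frac{309}{23}$ ($t = 3 - \frac{4 \cdot 4^{2} - 4}{\frac{1}{4} - 6} = 3 - \frac{4 \cdot 16 - 4}{\frac{1}{4} - 6} = 3 - \frac{64 - 4}{- \frac{23}{4}} = 3 - 60 \left(- \frac{4}{23}\right) = 3 - - \frac{240}{23} = 3 + \frac{240}{23} = \frac{309}{23} \approx 13.435$)
$t 3 = \frac{309}{23} \cdot 3 = \frac{927}{23}$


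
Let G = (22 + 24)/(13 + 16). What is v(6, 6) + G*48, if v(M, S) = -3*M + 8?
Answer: 1918/29 ≈ 66.138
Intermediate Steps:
G = 46/29 ≈ 1.5862
v(M, S) = 8 - 3*M
v(6, 6) + G*48 = (8 - 3*6) + (46/29)*48 = (8 - 18) + 2208/29 = -10 + 2208/29 = 1918/29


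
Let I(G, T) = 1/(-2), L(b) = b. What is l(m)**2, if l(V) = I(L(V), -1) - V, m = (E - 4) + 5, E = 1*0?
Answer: 9/4 ≈ 2.2500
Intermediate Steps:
E = 0
I(G, T) = -1/2
m = 1 (m = (0 - 4) + 5 = -4 + 5 = 1)
l(V) = -1/2 - V
l(m)**2 = (-1/2 - 1*1)**2 = (-1/2 - 1)**2 = (-3/2)**2 = 9/4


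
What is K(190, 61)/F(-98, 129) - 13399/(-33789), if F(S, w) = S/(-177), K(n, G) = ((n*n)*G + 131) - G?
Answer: 940743995008/236523 ≈ 3.9774e+6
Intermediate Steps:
K(n, G) = 131 - G + G*n² (K(n, G) = (n²*G + 131) - G = (G*n² + 131) - G = (131 + G*n²) - G = 131 - G + G*n²)
F(S, w) = -S/177 (F(S, w) = S*(-1/177) = -S/177)
K(190, 61)/F(-98, 129) - 13399/(-33789) = (131 - 1*61 + 61*190²)/((-1/177*(-98))) - 13399/(-33789) = (131 - 61 + 61*36100)/(98/177) - 13399*(-1/33789) = (131 - 61 + 2202100)*(177/98) + 13399/33789 = 2202170*(177/98) + 13399/33789 = 194892045/49 + 13399/33789 = 940743995008/236523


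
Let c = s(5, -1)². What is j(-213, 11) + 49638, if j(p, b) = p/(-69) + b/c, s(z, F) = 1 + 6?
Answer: 55945758/1127 ≈ 49641.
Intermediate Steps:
s(z, F) = 7
c = 49 (c = 7² = 49)
j(p, b) = -p/69 + b/49 (j(p, b) = p/(-69) + b/49 = p*(-1/69) + b*(1/49) = -p/69 + b/49)
j(-213, 11) + 49638 = (-1/69*(-213) + (1/49)*11) + 49638 = (71/23 + 11/49) + 49638 = 3732/1127 + 49638 = 55945758/1127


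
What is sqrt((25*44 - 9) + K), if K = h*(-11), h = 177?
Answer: 2*I*sqrt(214) ≈ 29.257*I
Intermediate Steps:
K = -1947 (K = 177*(-11) = -1947)
sqrt((25*44 - 9) + K) = sqrt((25*44 - 9) - 1947) = sqrt((1100 - 9) - 1947) = sqrt(1091 - 1947) = sqrt(-856) = 2*I*sqrt(214)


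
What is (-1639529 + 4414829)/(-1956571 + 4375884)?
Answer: 2775300/2419313 ≈ 1.1471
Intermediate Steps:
(-1639529 + 4414829)/(-1956571 + 4375884) = 2775300/2419313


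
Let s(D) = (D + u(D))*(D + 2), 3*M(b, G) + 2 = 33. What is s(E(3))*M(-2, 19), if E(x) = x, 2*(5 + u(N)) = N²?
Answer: 775/6 ≈ 129.17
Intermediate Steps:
u(N) = -5 + N²/2
M(b, G) = 31/3 (M(b, G) = -⅔ + (⅓)*33 = -⅔ + 11 = 31/3)
s(D) = (2 + D)*(-5 + D + D²/2) (s(D) = (D + (-5 + D²/2))*(D + 2) = (-5 + D + D²/2)*(2 + D) = (2 + D)*(-5 + D + D²/2))
s(E(3))*M(-2, 19) = (-10 + (½)*3³ - 3*3 + 2*3²)*(31/3) = (-10 + (½)*27 - 9 + 2*9)*(31/3) = (-10 + 27/2 - 9 + 18)*(31/3) = (25/2)*(31/3) = 775/6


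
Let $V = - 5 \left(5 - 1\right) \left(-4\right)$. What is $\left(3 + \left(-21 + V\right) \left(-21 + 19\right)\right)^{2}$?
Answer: $13225$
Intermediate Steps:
$V = 80$ ($V = \left(-5\right) 4 \left(-4\right) = \left(-20\right) \left(-4\right) = 80$)
$\left(3 + \left(-21 + V\right) \left(-21 + 19\right)\right)^{2} = \left(3 + \left(-21 + 80\right) \left(-21 + 19\right)\right)^{2} = \left(3 + 59 \left(-2\right)\right)^{2} = \left(3 - 118\right)^{2} = \left(-115\right)^{2} = 13225$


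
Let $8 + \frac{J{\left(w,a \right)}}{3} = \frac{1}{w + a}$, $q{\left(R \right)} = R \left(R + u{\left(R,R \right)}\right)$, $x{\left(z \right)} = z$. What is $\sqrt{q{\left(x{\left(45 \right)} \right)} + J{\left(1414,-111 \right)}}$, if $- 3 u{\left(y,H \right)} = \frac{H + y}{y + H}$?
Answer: $\frac{3 \sqrt{374650287}}{1303} \approx 44.565$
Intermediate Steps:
$u{\left(y,H \right)} = - \frac{1}{3}$ ($u{\left(y,H \right)} = - \frac{\left(H + y\right) \frac{1}{y + H}}{3} = - \frac{\left(H + y\right) \frac{1}{H + y}}{3} = \left(- \frac{1}{3}\right) 1 = - \frac{1}{3}$)
$q{\left(R \right)} = R \left(- \frac{1}{3} + R\right)$ ($q{\left(R \right)} = R \left(R - \frac{1}{3}\right) = R \left(- \frac{1}{3} + R\right)$)
$J{\left(w,a \right)} = -24 + \frac{3}{a + w}$ ($J{\left(w,a \right)} = -24 + \frac{3}{w + a} = -24 + \frac{3}{a + w}$)
$\sqrt{q{\left(x{\left(45 \right)} \right)} + J{\left(1414,-111 \right)}} = \sqrt{45 \left(- \frac{1}{3} + 45\right) + \frac{3 \left(1 - -888 - 11312\right)}{-111 + 1414}} = \sqrt{45 \cdot \frac{134}{3} + \frac{3 \left(1 + 888 - 11312\right)}{1303}} = \sqrt{2010 + 3 \cdot \frac{1}{1303} \left(-10423\right)} = \sqrt{2010 - \frac{31269}{1303}} = \sqrt{\frac{2587761}{1303}} = \frac{3 \sqrt{374650287}}{1303}$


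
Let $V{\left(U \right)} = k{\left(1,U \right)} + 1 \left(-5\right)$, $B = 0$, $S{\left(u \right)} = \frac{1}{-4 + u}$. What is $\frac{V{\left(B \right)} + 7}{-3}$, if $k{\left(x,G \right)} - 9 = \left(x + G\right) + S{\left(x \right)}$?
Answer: $- \frac{35}{9} \approx -3.8889$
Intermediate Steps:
$k{\left(x,G \right)} = 9 + G + x + \frac{1}{-4 + x}$ ($k{\left(x,G \right)} = 9 + \left(\left(x + G\right) + \frac{1}{-4 + x}\right) = 9 + \left(\left(G + x\right) + \frac{1}{-4 + x}\right) = 9 + \left(G + x + \frac{1}{-4 + x}\right) = 9 + G + x + \frac{1}{-4 + x}$)
$V{\left(U \right)} = \frac{14}{3} + U$ ($V{\left(U \right)} = \frac{1 + \left(-4 + 1\right) \left(9 + U + 1\right)}{-4 + 1} + 1 \left(-5\right) = \frac{1 - 3 \left(10 + U\right)}{-3} - 5 = - \frac{1 - \left(30 + 3 U\right)}{3} - 5 = - \frac{-29 - 3 U}{3} - 5 = \left(\frac{29}{3} + U\right) - 5 = \frac{14}{3} + U$)
$\frac{V{\left(B \right)} + 7}{-3} = \frac{\left(\frac{14}{3} + 0\right) + 7}{-3} = \left(\frac{14}{3} + 7\right) \left(- \frac{1}{3}\right) = \frac{35}{3} \left(- \frac{1}{3}\right) = - \frac{35}{9}$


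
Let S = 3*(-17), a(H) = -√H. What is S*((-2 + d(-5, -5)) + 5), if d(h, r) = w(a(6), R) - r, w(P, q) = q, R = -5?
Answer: -153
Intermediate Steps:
d(h, r) = -5 - r
S = -51
S*((-2 + d(-5, -5)) + 5) = -51*((-2 + (-5 - 1*(-5))) + 5) = -51*((-2 + (-5 + 5)) + 5) = -51*((-2 + 0) + 5) = -51*(-2 + 5) = -51*3 = -153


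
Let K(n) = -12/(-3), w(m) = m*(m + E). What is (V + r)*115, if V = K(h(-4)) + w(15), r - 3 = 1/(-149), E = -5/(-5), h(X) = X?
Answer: 4232230/149 ≈ 28404.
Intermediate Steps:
E = 1 (E = -5*(-⅕) = 1)
r = 446/149 (r = 3 + 1/(-149) = 3 - 1/149 = 446/149 ≈ 2.9933)
w(m) = m*(1 + m) (w(m) = m*(m + 1) = m*(1 + m))
K(n) = 4 (K(n) = -12*(-⅓) = 4)
V = 244 (V = 4 + 15*(1 + 15) = 4 + 15*16 = 4 + 240 = 244)
(V + r)*115 = (244 + 446/149)*115 = (36802/149)*115 = 4232230/149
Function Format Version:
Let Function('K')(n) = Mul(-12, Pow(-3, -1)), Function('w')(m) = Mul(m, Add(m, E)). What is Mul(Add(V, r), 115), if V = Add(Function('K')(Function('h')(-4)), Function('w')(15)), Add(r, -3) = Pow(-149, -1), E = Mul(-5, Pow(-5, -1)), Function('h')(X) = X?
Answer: Rational(4232230, 149) ≈ 28404.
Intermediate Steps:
E = 1 (E = Mul(-5, Rational(-1, 5)) = 1)
r = Rational(446, 149) (r = Add(3, Pow(-149, -1)) = Add(3, Rational(-1, 149)) = Rational(446, 149) ≈ 2.9933)
Function('w')(m) = Mul(m, Add(1, m)) (Function('w')(m) = Mul(m, Add(m, 1)) = Mul(m, Add(1, m)))
Function('K')(n) = 4 (Function('K')(n) = Mul(-12, Rational(-1, 3)) = 4)
V = 244 (V = Add(4, Mul(15, Add(1, 15))) = Add(4, Mul(15, 16)) = Add(4, 240) = 244)
Mul(Add(V, r), 115) = Mul(Add(244, Rational(446, 149)), 115) = Mul(Rational(36802, 149), 115) = Rational(4232230, 149)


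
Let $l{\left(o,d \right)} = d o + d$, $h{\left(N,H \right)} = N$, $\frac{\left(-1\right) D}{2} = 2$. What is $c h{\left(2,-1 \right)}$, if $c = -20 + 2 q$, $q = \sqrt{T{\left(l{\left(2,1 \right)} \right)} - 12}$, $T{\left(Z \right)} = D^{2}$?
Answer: $-32$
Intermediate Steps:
$D = -4$ ($D = \left(-2\right) 2 = -4$)
$l{\left(o,d \right)} = d + d o$
$T{\left(Z \right)} = 16$ ($T{\left(Z \right)} = \left(-4\right)^{2} = 16$)
$q = 2$ ($q = \sqrt{16 - 12} = \sqrt{4} = 2$)
$c = -16$ ($c = -20 + 2 \cdot 2 = -20 + 4 = -16$)
$c h{\left(2,-1 \right)} = \left(-16\right) 2 = -32$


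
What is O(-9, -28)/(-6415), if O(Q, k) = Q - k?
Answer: -19/6415 ≈ -0.0029618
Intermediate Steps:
O(-9, -28)/(-6415) = (-9 - 1*(-28))/(-6415) = (-9 + 28)*(-1/6415) = 19*(-1/6415) = -19/6415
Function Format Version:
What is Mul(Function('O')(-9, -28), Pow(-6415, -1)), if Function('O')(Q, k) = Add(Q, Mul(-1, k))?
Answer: Rational(-19, 6415) ≈ -0.0029618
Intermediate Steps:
Mul(Function('O')(-9, -28), Pow(-6415, -1)) = Mul(Add(-9, Mul(-1, -28)), Pow(-6415, -1)) = Mul(Add(-9, 28), Rational(-1, 6415)) = Mul(19, Rational(-1, 6415)) = Rational(-19, 6415)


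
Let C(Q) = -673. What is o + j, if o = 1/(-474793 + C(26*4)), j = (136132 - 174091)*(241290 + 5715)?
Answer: -4457999072887471/475466 ≈ -9.3761e+9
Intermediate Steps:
j = -9376062795 (j = -37959*247005 = -9376062795)
o = -1/475466 (o = 1/(-474793 - 673) = 1/(-475466) = -1/475466 ≈ -2.1032e-6)
o + j = -1/475466 - 9376062795 = -4457999072887471/475466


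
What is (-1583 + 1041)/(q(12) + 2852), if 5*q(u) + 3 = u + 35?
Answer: -1355/7152 ≈ -0.18946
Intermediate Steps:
q(u) = 32/5 + u/5 (q(u) = -⅗ + (u + 35)/5 = -⅗ + (35 + u)/5 = -⅗ + (7 + u/5) = 32/5 + u/5)
(-1583 + 1041)/(q(12) + 2852) = (-1583 + 1041)/((32/5 + (⅕)*12) + 2852) = -542/((32/5 + 12/5) + 2852) = -542/(44/5 + 2852) = -542/14304/5 = -542*5/14304 = -1355/7152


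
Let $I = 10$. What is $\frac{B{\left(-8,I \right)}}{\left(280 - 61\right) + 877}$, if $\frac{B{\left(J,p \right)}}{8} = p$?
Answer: $\frac{10}{137} \approx 0.072993$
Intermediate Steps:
$B{\left(J,p \right)} = 8 p$
$\frac{B{\left(-8,I \right)}}{\left(280 - 61\right) + 877} = \frac{8 \cdot 10}{\left(280 - 61\right) + 877} = \frac{1}{\left(280 - 61\right) + 877} \cdot 80 = \frac{1}{219 + 877} \cdot 80 = \frac{1}{1096} \cdot 80 = \frac{10}{137}$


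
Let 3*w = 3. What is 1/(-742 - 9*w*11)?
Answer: -1/841 ≈ -0.0011891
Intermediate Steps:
w = 1 (w = (1/3)*3 = 1)
1/(-742 - 9*w*11) = 1/(-742 - 9*1*11) = 1/(-742 - 9*11) = 1/(-742 - 99) = 1/(-841) = -1/841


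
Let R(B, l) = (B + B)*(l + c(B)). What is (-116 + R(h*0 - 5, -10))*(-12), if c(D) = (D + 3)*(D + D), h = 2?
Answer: 2592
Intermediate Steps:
c(D) = 2*D*(3 + D) (c(D) = (3 + D)*(2*D) = 2*D*(3 + D))
R(B, l) = 2*B*(l + 2*B*(3 + B)) (R(B, l) = (B + B)*(l + 2*B*(3 + B)) = (2*B)*(l + 2*B*(3 + B)) = 2*B*(l + 2*B*(3 + B)))
(-116 + R(h*0 - 5, -10))*(-12) = (-116 + 2*(2*0 - 5)*(-10 + 2*(2*0 - 5)*(3 + (2*0 - 5))))*(-12) = (-116 + 2*(0 - 5)*(-10 + 2*(0 - 5)*(3 + (0 - 5))))*(-12) = (-116 + 2*(-5)*(-10 + 2*(-5)*(3 - 5)))*(-12) = (-116 + 2*(-5)*(-10 + 2*(-5)*(-2)))*(-12) = (-116 + 2*(-5)*(-10 + 20))*(-12) = (-116 + 2*(-5)*10)*(-12) = (-116 - 100)*(-12) = -216*(-12) = 2592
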